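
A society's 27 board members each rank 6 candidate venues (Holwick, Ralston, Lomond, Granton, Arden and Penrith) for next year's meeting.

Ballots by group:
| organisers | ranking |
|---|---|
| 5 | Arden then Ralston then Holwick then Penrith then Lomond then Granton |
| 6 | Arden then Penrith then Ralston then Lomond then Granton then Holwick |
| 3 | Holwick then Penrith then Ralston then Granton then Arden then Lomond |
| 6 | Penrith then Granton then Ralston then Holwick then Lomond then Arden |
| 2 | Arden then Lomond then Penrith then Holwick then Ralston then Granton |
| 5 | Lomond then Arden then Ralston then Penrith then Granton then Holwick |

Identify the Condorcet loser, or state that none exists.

Head-to-head results (27 organisers):
Holwick vs Ralston: Ralston wins 22–5.
Holwick–Lomond: Holwick 14–13.
Holwick vs Granton: 10 to 17, Granton.
Holwick vs Arden: Arden wins 18–9.
Holwick vs Penrith: Holwick is ranked higher on 5+3 = 8 ballots, Penrith on 19. Penrith wins 19–8.
Ralston vs Lomond: Ralston wins 20–7.
Ralston vs Granton: 5+6+3+2+5 = 21 for Ralston, 6 for Granton — Ralston by 21–6.
Ralston vs Arden: Ralston is ranked higher on 3+6 = 9 ballots, Arden on 18. Arden wins 18–9.
Ralston vs Penrith: Ralston preferred on 5+5 = 10 ballots; Penrith wins 17–10.
Lomond vs Granton: 18 to 9, Lomond.
Lomond vs Arden: 11 to 16, Arden.
Lomond–Penrith: Penrith 20–7.
Granton vs Arden: Arden wins 18–9.
Granton vs Penrith: Granton preferred on 0 ballots; Penrith wins 27–0.
Arden vs Penrith: Arden, 18–9.
Each city has at least one pairwise win (Holwick beats Lomond; Ralston beats Holwick; Lomond beats Granton; Granton beats Holwick; Arden beats Holwick; Penrith beats Holwick) — no Condorcet loser.

none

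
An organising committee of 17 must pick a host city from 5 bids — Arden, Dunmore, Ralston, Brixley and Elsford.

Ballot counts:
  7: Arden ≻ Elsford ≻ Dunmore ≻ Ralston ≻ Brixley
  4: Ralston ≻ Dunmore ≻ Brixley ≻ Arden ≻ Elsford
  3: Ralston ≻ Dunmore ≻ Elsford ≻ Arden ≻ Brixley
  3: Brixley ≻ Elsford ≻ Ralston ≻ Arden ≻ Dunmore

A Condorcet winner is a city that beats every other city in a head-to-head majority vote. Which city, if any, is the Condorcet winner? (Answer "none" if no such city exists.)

Head-to-head results (17 organisers):
Arden vs Dunmore: Arden wins 10–7.
Arden vs Ralston: Ralston wins 10–7.
Arden vs Brixley: Arden wins 10–7.
Arden vs Elsford: Arden, 11–6.
Dunmore vs Ralston: Ralston wins 10–7.
Dunmore–Brixley: Dunmore 14–3.
Dunmore vs Elsford: Elsford wins 10–7.
Ralston–Brixley: Ralston 14–3.
Ralston vs Elsford: Elsford, 10–7.
Brixley–Elsford: Elsford 10–7.
Every city loses at least once (Arden loses to Ralston; Dunmore loses to Arden; Ralston loses to Elsford; Brixley loses to Arden; Elsford loses to Arden). The majority relation contains the cycle Arden > Elsford > Ralston > Arden, so there is no Condorcet winner.

none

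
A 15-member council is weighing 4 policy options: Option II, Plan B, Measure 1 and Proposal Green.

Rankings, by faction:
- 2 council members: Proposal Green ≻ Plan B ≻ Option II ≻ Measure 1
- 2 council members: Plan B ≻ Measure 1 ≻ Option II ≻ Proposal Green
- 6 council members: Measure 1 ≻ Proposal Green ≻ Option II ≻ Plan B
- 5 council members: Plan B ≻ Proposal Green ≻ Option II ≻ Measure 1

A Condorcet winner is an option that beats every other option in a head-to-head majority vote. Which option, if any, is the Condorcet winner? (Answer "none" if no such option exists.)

Check each pair by majority over 15 ballots:
Option II–Plan B: Plan B 9–6.
Option II–Measure 1: Measure 1 8–7.
Option II vs Proposal Green: Proposal Green, 13–2.
Plan B vs Measure 1: Plan B, 9–6.
Plan B–Proposal Green: Proposal Green 8–7.
Measure 1–Proposal Green: Measure 1 8–7.
No option is unbeaten: Option II loses to Plan B; Plan B loses to Proposal Green; Measure 1 loses to Plan B; Proposal Green loses to Measure 1. In particular Plan B > Measure 1 > Proposal Green > Plan B is a majority cycle — no Condorcet winner exists.

none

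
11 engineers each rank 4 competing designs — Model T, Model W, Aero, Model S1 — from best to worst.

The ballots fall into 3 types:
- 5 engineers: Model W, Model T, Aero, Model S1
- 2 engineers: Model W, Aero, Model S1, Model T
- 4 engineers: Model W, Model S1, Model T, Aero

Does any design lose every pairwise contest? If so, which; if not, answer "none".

none

Pairwise majorities:
Model T vs Model W: Model W, 11–0.
Model T vs Aero: Model T, 9–2.
Model T vs Model S1: Model S1, 6–5.
Model W vs Aero: Model W is ranked higher on 5+2+4 = 11 ballots, Aero on 0. Model W wins 11–0.
Model W vs Model S1: 5+2+4 = 11 for Model W, 0 for Model S1 — Model W by 11–0.
Aero vs Model S1: Aero preferred on 5+2 = 7 ballots; Aero wins 7–4.
Every design wins at least one matchup (Model T beats Aero; Model W beats Model T; Aero beats Model S1; Model S1 beats Model T), so there is no Condorcet loser.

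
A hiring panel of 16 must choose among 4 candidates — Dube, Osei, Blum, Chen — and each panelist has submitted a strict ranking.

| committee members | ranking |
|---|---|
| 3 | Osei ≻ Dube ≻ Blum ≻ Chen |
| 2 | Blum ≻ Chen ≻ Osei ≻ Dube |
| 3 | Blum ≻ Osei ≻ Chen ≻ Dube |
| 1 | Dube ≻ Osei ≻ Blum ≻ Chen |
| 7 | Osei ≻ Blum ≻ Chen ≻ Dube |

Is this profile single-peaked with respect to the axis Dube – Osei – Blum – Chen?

yes

Axis positions: Dube=1, Osei=2, Blum=3, Chen=4.
Bloc 1 (peak Osei at position 2): ranking walks positions 2-1-3-4, expanding outward from the peak — single-peaked.
Bloc 2 (peak Blum at position 3): ranking walks positions 3-4-2-1, expanding outward from the peak — single-peaked.
Bloc 3 (peak Blum at position 3): ranking walks positions 3-2-4-1, expanding outward from the peak — single-peaked.
Bloc 4 (peak Dube at position 1): ranking walks positions 1-2-3-4, expanding outward from the peak — single-peaked.
Bloc 5 (peak Osei at position 2): ranking walks positions 2-3-4-1, expanding outward from the peak — single-peaked.
Every ranking is single-peaked on this axis.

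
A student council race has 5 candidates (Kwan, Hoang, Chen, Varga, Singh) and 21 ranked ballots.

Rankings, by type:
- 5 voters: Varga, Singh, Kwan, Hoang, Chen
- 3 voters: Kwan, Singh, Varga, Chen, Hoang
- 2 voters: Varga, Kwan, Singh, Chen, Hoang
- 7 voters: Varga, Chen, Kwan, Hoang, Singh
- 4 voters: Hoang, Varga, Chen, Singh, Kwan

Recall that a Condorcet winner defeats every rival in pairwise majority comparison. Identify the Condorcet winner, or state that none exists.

Check each pair by majority over 21 ballots:
Kwan vs Hoang: Kwan wins 17–4.
Kwan vs Chen: Chen wins 11–10.
Kwan–Varga: Varga 18–3.
Kwan vs Singh: Kwan, 12–9.
Hoang vs Chen: Chen wins 12–9.
Hoang vs Varga: Varga, 17–4.
Hoang–Singh: Hoang 11–10.
Chen–Varga: Varga 21–0.
Chen vs Singh: Chen, 11–10.
Varga–Singh: Varga 18–3.
Varga defeats every rival head-to-head and is the Condorcet winner.

Varga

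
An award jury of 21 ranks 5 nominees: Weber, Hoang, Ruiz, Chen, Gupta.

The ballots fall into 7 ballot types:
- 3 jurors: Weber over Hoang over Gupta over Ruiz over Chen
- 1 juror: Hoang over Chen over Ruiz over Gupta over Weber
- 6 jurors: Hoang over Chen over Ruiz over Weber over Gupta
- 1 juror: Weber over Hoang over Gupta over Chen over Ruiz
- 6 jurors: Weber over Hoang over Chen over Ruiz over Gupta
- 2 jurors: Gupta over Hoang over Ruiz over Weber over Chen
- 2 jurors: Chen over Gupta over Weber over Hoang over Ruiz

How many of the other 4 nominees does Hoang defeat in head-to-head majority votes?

3

Hoang against each rival (21 jurors):
Hoang–Weber: Weber 12–9.
Hoang vs Ruiz: Hoang, 21–0.
Hoang vs Chen: Hoang is ranked higher on 3+1+6+1+6+2 = 19 ballots, Chen on 2. Hoang wins 19–2.
Hoang vs Gupta: Hoang preferred on 3+1+6+1+6 = 17 ballots; Hoang wins 17–4.
Hoang beats Ruiz, Chen, Gupta; loses to Weber — 3 pairwise wins.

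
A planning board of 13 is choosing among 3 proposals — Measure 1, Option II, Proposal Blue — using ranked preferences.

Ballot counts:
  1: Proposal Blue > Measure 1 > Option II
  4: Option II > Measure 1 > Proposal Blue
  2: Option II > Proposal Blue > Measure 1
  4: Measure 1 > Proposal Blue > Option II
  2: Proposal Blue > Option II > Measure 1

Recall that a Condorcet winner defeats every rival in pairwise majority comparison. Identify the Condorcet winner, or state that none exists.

none

Pairwise majorities:
Measure 1 vs Option II: 1+4 = 5 for Measure 1, 8 for Option II — Option II by 8–5.
Measure 1 vs Proposal Blue: 4+4 = 8 for Measure 1, 5 for Proposal Blue — Measure 1 by 8–5.
Option II vs Proposal Blue: Option II preferred on 4+2 = 6 ballots; Proposal Blue wins 7–6.
Each option drops at least one matchup (Measure 1 loses to Option II; Option II loses to Proposal Blue; Proposal Blue loses to Measure 1); the cycle Measure 1 → Proposal Blue → Option II → Measure 1 rules out a Condorcet winner.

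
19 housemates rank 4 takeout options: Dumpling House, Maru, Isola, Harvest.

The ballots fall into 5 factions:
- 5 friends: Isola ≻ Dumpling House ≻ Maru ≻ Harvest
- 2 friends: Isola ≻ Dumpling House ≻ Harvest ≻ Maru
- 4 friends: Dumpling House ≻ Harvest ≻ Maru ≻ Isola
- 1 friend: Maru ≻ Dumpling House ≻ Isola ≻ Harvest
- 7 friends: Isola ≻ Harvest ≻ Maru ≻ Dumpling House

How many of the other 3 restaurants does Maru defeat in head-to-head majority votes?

0

Maru against each rival (19 friends):
Maru vs Dumpling House: 1+7 = 8 for Maru, 11 for Dumpling House — Dumpling House by 11–8.
Maru vs Isola: 4+1 = 5 for Maru, 14 for Isola — Isola by 14–5.
Maru vs Harvest: 6 to 13, Harvest.
Maru beats no one; loses to Dumpling House, Isola, Harvest — 0 pairwise wins.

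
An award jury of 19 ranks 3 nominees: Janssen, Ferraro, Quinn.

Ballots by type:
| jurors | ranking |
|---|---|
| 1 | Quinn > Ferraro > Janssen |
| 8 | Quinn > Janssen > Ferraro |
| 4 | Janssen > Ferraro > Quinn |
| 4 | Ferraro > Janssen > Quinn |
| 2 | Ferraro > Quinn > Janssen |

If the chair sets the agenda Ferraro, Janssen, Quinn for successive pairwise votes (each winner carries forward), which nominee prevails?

Round 1: Ferraro vs Janssen — 7–12, Janssen advances.
Round 2: Janssen vs Quinn — 8–11, Quinn advances.
Quinn survives the agenda.

Quinn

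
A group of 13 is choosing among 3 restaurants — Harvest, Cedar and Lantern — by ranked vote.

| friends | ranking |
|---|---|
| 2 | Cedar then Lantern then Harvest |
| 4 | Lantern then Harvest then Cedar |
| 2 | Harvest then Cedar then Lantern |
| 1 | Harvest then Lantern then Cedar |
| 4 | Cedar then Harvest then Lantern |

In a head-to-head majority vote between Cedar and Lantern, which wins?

Ballots ranking Cedar above Lantern: 2 + 2 + 4 = 8.
Ballots ranking Lantern above Cedar: 13 − 8 = 5.
Cedar wins the head-to-head 8–5.

Cedar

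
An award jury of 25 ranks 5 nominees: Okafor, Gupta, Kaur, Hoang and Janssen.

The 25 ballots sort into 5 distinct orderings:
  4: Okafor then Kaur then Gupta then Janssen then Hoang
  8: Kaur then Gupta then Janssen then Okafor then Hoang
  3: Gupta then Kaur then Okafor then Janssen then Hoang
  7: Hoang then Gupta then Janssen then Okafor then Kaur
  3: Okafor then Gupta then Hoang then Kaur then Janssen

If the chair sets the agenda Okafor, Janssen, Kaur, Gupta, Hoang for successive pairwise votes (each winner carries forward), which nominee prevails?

Gupta

Round 1: Okafor vs Janssen — 10–15, Janssen advances.
Round 2: Janssen vs Kaur — 7–18, Kaur advances.
Round 3: Kaur vs Gupta — 12–13, Gupta advances.
Round 4: Gupta vs Hoang — 18–7, Gupta advances.
The agenda winner is Gupta.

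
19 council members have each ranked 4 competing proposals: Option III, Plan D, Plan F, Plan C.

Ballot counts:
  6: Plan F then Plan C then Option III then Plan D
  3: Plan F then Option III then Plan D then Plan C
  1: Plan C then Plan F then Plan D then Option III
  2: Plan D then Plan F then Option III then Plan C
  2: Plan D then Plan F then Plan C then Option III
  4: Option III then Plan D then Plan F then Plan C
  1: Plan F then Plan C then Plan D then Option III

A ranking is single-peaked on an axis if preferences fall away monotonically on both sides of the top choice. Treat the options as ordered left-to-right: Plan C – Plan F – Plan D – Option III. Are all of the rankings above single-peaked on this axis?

Axis positions: Plan C=1, Plan F=2, Plan D=3, Option III=4.
Faction 1: ranking walks positions 2-1-4-3; Option III is ranked above Plan D even though Plan D lies between Option III and the peak Plan F on the axis — preferences dip and rise again. Not single-peaked.
Faction 2: ranking walks positions 2-4-3-1; Option III is ranked above Plan D even though Plan D lies between Option III and the peak Plan F on the axis — preferences dip and rise again. Not single-peaked.
Faction 3 (peak Plan C at position 1): ranking walks positions 1-2-3-4, expanding outward from the peak — single-peaked.
Faction 4 (peak Plan D at position 3): ranking walks positions 3-2-4-1, expanding outward from the peak — single-peaked.
Faction 5 (peak Plan D at position 3): ranking walks positions 3-2-1-4, expanding outward from the peak — single-peaked.
Faction 6 (peak Option III at position 4): ranking walks positions 4-3-2-1, expanding outward from the peak — single-peaked.
Faction 7 (peak Plan F at position 2): ranking walks positions 2-1-3-4, expanding outward from the peak — single-peaked.
Faction 1 violates single-peakedness, so the profile is not single-peaked on this axis.

no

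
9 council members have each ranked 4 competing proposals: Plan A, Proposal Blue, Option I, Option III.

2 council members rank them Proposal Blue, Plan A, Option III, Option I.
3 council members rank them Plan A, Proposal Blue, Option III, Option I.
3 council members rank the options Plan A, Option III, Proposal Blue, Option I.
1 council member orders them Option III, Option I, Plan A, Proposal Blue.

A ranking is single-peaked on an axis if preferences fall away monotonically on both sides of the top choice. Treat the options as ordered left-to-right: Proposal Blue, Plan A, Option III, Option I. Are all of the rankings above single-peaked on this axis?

yes

Axis positions: Proposal Blue=1, Plan A=2, Option III=3, Option I=4.
Bloc 1 (peak Proposal Blue at position 1): ranking walks positions 1-2-3-4, expanding outward from the peak — single-peaked.
Bloc 2 (peak Plan A at position 2): ranking walks positions 2-1-3-4, expanding outward from the peak — single-peaked.
Bloc 3 (peak Plan A at position 2): ranking walks positions 2-3-1-4, expanding outward from the peak — single-peaked.
Bloc 4 (peak Option III at position 3): ranking walks positions 3-4-2-1, expanding outward from the peak — single-peaked.
Every ranking is single-peaked on this axis.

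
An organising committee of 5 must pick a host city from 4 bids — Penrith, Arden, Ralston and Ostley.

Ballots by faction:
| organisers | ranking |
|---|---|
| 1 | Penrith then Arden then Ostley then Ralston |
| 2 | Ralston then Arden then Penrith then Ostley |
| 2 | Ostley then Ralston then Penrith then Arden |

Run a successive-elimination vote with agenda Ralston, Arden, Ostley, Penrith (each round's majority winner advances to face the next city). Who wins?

Round 1: Ralston vs Arden — 4–1, Ralston advances.
Round 2: Ralston vs Ostley — 2–3, Ostley advances.
Round 3: Ostley vs Penrith — 2–3, Penrith advances.
The agenda winner is Penrith.

Penrith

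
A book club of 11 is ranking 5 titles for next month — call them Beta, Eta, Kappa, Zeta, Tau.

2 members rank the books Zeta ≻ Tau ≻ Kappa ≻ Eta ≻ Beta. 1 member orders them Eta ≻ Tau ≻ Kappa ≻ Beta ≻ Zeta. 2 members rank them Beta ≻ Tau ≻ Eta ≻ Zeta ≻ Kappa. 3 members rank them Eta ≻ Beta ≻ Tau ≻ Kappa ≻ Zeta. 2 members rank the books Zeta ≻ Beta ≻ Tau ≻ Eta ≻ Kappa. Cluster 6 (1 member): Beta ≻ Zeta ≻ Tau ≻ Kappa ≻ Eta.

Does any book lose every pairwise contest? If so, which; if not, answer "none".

Head-to-head results (11 members):
Beta vs Eta: Eta wins 6–5.
Beta vs Kappa: Beta, 8–3.
Beta vs Zeta: 7 to 4, Beta.
Beta–Tau: Beta 8–3.
Eta vs Kappa: 1+2+3+2 = 8 for Eta, 3 for Kappa — Eta by 8–3.
Eta vs Zeta: Eta wins 6–5.
Eta vs Tau: 1+3 = 4 for Eta, 7 for Tau — Tau by 7–4.
Kappa vs Zeta: 4 to 7, Zeta.
Kappa vs Tau: Kappa is ranked higher on 0 ballots, Tau on 11. Tau wins 11–0.
Zeta vs Tau: 2+2+1 = 5 for Zeta, 6 for Tau — Tau by 6–5.
Kappa is beaten in every head-to-head and is the Condorcet loser.

Kappa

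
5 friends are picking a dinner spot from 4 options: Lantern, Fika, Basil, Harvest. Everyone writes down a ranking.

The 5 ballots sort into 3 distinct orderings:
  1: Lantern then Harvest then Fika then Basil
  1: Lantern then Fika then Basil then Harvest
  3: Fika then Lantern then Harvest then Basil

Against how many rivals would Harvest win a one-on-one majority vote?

1

Harvest against each rival (5 friends):
Harvest vs Lantern: Lantern, 5–0.
Harvest vs Fika: Harvest preferred on 1 ballot; Fika wins 4–1.
Harvest vs Basil: Harvest wins 4–1.
Harvest beats Basil; loses to Lantern, Fika — 1 pairwise win.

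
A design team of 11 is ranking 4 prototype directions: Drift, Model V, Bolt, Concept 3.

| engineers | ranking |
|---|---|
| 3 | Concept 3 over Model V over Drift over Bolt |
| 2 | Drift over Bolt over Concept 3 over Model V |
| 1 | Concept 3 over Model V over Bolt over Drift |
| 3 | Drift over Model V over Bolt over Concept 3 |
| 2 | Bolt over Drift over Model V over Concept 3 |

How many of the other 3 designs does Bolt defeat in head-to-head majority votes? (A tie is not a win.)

Bolt against each rival (11 engineers):
Bolt vs Drift: Drift wins 8–3.
Bolt–Model V: Model V 7–4.
Bolt vs Concept 3: Bolt, 7–4.
Bolt beats Concept 3; loses to Drift, Model V — 1 pairwise win.

1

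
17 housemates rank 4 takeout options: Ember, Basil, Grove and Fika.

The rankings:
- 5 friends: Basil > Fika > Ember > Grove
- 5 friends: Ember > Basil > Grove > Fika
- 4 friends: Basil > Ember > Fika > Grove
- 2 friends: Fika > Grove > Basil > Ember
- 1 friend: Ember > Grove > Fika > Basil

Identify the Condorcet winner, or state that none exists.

Basil

Head-to-head results (17 friends):
Ember–Basil: Basil 11–6.
Ember vs Grove: Ember, 15–2.
Ember vs Fika: Ember, 10–7.
Basil–Grove: Basil 14–3.
Basil vs Fika: Basil, 14–3.
Grove vs Fika: Fika, 11–6.
Basil defeats every rival head-to-head and is the Condorcet winner.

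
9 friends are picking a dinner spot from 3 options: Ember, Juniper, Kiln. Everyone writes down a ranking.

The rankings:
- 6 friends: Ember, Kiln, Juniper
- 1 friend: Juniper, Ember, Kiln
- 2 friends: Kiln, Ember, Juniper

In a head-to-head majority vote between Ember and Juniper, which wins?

Ballots ranking Ember above Juniper: 6 + 2 = 8.
Ballots ranking Juniper above Ember: 9 − 8 = 1.
Ember wins the head-to-head 8–1.

Ember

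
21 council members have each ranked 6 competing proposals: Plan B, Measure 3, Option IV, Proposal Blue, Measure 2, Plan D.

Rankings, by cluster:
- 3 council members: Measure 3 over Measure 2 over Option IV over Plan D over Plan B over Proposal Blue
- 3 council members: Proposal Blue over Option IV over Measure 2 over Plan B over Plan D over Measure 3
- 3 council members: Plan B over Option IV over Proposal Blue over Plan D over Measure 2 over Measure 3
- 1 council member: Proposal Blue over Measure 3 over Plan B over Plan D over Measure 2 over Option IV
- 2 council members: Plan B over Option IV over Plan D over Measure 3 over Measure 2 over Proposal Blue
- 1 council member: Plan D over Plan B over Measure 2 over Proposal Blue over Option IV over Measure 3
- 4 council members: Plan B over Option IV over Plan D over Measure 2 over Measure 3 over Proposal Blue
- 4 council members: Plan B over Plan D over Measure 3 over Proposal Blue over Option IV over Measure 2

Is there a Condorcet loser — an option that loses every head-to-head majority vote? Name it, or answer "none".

none

Head-to-head results (21 council members):
Plan B vs Measure 3: Plan B, 17–4.
Plan B vs Option IV: 3+1+2+1+4+4 = 15 for Plan B, 6 for Option IV — Plan B by 15–6.
Plan B vs Proposal Blue: Plan B is ranked higher on 3+3+2+1+4+4 = 17 ballots, Proposal Blue on 4. Plan B wins 17–4.
Plan B vs Measure 2: Plan B, 15–6.
Plan B vs Plan D: Plan B, 17–4.
Measure 3 vs Option IV: Option IV, 13–8.
Measure 3 vs Proposal Blue: 13 to 8, Measure 3.
Measure 3 vs Measure 2: Measure 2, 11–10.
Measure 3–Plan D: Plan D 17–4.
Option IV vs Proposal Blue: Option IV wins 12–9.
Option IV vs Measure 2: Option IV, 16–5.
Option IV vs Plan D: Option IV preferred on 3+3+3+2+4 = 15 ballots; Option IV wins 15–6.
Proposal Blue vs Measure 2: Proposal Blue preferred on 3+3+1+4 = 11 ballots; Proposal Blue wins 11–10.
Proposal Blue vs Plan D: Plan D, 14–7.
Measure 2 vs Plan D: Plan D wins 15–6.
No option is winless: Plan B beats Measure 3; Measure 3 beats Proposal Blue; Option IV beats Measure 3; Proposal Blue beats Measure 2; Measure 2 beats Measure 3; Plan D beats Measure 3. There is no Condorcet loser.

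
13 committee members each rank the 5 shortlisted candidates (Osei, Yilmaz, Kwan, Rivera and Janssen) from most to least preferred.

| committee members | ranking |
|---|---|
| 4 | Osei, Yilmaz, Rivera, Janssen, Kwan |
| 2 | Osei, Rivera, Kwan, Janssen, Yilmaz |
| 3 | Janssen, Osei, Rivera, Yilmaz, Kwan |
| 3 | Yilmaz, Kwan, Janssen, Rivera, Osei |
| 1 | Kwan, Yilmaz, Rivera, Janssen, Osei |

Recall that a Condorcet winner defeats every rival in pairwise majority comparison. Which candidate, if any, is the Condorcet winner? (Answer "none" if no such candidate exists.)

none

Head-to-head results (13 committee members):
Osei vs Yilmaz: Osei, 9–4.
Osei vs Kwan: Osei, 9–4.
Osei vs Rivera: Osei, 9–4.
Osei vs Janssen: Janssen wins 7–6.
Yilmaz–Kwan: Yilmaz 10–3.
Yilmaz vs Rivera: Yilmaz, 8–5.
Yilmaz vs Janssen: Yilmaz, 8–5.
Kwan vs Rivera: Rivera, 9–4.
Kwan–Janssen: Janssen 7–6.
Rivera–Janssen: Rivera 7–6.
Each candidate drops at least one matchup (Osei loses to Janssen; Yilmaz loses to Osei; Kwan loses to Osei; Rivera loses to Osei; Janssen loses to Yilmaz); the cycle Osei beats Yilmaz beats Janssen beats Osei rules out a Condorcet winner.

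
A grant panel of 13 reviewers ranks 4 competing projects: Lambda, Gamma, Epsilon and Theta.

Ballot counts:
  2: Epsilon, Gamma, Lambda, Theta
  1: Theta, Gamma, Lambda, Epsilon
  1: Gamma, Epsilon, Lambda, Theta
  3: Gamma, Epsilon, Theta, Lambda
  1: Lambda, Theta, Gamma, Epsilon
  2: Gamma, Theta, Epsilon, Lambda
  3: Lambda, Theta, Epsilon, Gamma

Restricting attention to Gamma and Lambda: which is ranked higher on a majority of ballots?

Ballots ranking Gamma above Lambda: 2 + 1 + 1 + 3 + 2 = 9.
Ballots ranking Lambda above Gamma: 13 − 9 = 4.
Gamma wins the head-to-head 9–4.

Gamma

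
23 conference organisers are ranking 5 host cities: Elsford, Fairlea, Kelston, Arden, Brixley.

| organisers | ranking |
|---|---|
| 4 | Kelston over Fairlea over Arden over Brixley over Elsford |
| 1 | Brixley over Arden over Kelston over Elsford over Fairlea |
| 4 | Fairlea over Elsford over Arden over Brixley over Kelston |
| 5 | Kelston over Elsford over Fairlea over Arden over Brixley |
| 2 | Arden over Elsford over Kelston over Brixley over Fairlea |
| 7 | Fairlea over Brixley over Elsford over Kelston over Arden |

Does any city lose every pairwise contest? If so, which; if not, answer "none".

none

Pairwise majorities:
Elsford vs Fairlea: 1+5+2 = 8 for Elsford, 15 for Fairlea — Fairlea by 15–8.
Elsford vs Kelston: Elsford is ranked higher on 4+2+7 = 13 ballots, Kelston on 10. Elsford wins 13–10.
Elsford vs Arden: Elsford is ranked higher on 4+5+7 = 16 ballots, Arden on 7. Elsford wins 16–7.
Elsford vs Brixley: 4+5+2 = 11 for Elsford, 12 for Brixley — Brixley by 12–11.
Fairlea vs Kelston: Fairlea preferred on 4+7 = 11 ballots; Kelston wins 12–11.
Fairlea vs Arden: Fairlea wins 20–3.
Fairlea vs Brixley: 20 to 3, Fairlea.
Kelston vs Arden: Kelston is ranked higher on 4+5+7 = 16 ballots, Arden on 7. Kelston wins 16–7.
Kelston vs Brixley: 4+5+2 = 11 for Kelston, 12 for Brixley — Brixley by 12–11.
Arden vs Brixley: 15 to 8, Arden.
Every city wins at least one matchup (Elsford beats Kelston; Fairlea beats Elsford; Kelston beats Fairlea; Arden beats Brixley; Brixley beats Elsford), so there is no Condorcet loser.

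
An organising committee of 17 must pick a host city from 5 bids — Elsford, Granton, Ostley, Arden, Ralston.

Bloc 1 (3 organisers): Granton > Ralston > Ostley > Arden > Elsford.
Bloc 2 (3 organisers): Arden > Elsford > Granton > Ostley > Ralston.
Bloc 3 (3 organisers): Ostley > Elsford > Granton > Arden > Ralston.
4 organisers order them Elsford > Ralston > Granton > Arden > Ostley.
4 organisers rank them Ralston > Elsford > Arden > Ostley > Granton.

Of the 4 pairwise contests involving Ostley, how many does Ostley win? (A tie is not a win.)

0

Ostley against each rival (17 organisers):
Ostley vs Elsford: Elsford wins 11–6.
Ostley–Granton: Granton 10–7.
Ostley vs Arden: Ostley preferred on 3+3 = 6 ballots; Arden wins 11–6.
Ostley vs Ralston: Ralston, 11–6.
Ostley beats no one; loses to Elsford, Granton, Arden, Ralston — 0 pairwise wins.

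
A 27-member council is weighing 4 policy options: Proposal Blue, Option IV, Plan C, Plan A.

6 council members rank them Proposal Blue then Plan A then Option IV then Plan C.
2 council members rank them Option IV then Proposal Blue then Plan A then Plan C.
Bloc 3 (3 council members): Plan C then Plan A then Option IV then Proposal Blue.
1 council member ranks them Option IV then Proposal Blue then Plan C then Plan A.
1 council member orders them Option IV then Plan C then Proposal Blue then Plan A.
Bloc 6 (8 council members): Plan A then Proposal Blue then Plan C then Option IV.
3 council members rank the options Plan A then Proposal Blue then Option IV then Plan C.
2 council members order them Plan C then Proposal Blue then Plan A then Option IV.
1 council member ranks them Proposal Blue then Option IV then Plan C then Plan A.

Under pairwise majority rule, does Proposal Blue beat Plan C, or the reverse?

Ballots ranking Proposal Blue above Plan C: 6 + 2 + 1 + 8 + 3 + 1 = 21.
Ballots ranking Plan C above Proposal Blue: 27 − 21 = 6.
Proposal Blue wins the head-to-head 21–6.

Proposal Blue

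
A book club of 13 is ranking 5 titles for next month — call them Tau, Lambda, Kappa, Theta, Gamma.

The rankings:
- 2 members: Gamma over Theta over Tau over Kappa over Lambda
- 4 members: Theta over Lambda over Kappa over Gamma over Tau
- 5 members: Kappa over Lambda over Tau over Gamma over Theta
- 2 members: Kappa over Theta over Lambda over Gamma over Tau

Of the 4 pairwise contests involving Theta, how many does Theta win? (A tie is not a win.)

Theta against each rival (13 members):
Theta vs Tau: Theta, 8–5.
Theta vs Lambda: 2+4+2 = 8 for Theta, 5 for Lambda — Theta by 8–5.
Theta vs Kappa: Theta preferred on 2+4 = 6 ballots; Kappa wins 7–6.
Theta vs Gamma: Theta preferred on 4+2 = 6 ballots; Gamma wins 7–6.
Theta beats Tau, Lambda; loses to Kappa, Gamma — 2 pairwise wins.

2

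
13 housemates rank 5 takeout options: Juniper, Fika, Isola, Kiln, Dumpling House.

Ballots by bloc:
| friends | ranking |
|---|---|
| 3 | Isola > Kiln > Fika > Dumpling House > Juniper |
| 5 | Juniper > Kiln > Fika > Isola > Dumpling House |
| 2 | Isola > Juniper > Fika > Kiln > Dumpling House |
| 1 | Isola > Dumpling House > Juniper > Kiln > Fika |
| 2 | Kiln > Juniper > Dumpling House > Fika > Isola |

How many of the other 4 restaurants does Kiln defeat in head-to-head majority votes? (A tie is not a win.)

Kiln against each rival (13 friends):
Kiln vs Juniper: Kiln preferred on 3+2 = 5 ballots; Juniper wins 8–5.
Kiln–Fika: Kiln 11–2.
Kiln vs Isola: Kiln wins 7–6.
Kiln vs Dumpling House: Kiln, 12–1.
Kiln beats Fika, Isola, Dumpling House; loses to Juniper — 3 pairwise wins.

3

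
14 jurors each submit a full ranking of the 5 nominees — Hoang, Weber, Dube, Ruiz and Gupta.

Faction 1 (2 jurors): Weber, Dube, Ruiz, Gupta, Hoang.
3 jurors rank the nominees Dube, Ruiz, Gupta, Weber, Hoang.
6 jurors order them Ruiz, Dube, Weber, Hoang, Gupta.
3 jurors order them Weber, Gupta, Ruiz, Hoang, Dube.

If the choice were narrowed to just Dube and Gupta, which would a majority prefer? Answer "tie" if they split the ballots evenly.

Dube

Ballots ranking Dube above Gupta: 2 + 3 + 6 = 11.
Ballots ranking Gupta above Dube: 14 − 11 = 3.
Dube wins the head-to-head 11–3.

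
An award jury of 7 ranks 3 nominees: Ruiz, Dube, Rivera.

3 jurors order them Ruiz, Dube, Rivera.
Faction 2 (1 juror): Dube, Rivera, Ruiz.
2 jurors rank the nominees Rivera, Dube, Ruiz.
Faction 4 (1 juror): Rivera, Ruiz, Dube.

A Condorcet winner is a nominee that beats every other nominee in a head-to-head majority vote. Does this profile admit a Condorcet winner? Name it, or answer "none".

none

Pairwise majorities:
Ruiz–Dube: Ruiz 4–3.
Ruiz vs Rivera: Rivera wins 4–3.
Dube vs Rivera: Dube, 4–3.
No nominee is unbeaten: Ruiz loses to Rivera; Dube loses to Ruiz; Rivera loses to Dube. In particular Ruiz > Dube > Rivera > Ruiz is a majority cycle — no Condorcet winner exists.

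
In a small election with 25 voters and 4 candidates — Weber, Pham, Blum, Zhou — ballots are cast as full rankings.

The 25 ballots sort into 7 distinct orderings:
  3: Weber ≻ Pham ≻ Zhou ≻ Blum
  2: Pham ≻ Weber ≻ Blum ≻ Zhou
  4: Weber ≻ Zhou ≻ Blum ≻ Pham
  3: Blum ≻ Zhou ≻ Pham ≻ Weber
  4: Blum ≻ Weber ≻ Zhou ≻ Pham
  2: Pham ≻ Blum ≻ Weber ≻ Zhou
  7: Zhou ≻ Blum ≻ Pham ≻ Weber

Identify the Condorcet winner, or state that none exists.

none

Head-to-head results (25 voters):
Weber vs Pham: Pham wins 14–11.
Weber vs Blum: Blum wins 16–9.
Weber–Zhou: Weber 15–10.
Pham–Blum: Blum 18–7.
Pham–Zhou: Zhou 18–7.
Blum vs Zhou: Zhou, 14–11.
No candidate is unbeaten: Weber loses to Pham; Pham loses to Blum; Blum loses to Zhou; Zhou loses to Weber. In particular Weber → Zhou → Pham → Weber is a majority cycle — no Condorcet winner exists.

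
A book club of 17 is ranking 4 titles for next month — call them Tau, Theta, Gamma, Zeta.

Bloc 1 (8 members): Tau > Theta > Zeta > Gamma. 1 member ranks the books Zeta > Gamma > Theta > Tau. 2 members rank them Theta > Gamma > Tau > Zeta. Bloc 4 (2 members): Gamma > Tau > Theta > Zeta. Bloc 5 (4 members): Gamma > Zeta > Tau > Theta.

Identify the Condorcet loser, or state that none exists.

none

Pairwise majorities:
Tau vs Theta: Tau, 14–3.
Tau vs Gamma: Gamma wins 9–8.
Tau–Zeta: Tau 12–5.
Theta vs Gamma: Theta wins 10–7.
Theta vs Zeta: Theta wins 12–5.
Gamma–Zeta: Zeta 9–8.
Every book wins at least one matchup (Tau beats Theta; Theta beats Gamma; Gamma beats Tau; Zeta beats Gamma), so there is no Condorcet loser.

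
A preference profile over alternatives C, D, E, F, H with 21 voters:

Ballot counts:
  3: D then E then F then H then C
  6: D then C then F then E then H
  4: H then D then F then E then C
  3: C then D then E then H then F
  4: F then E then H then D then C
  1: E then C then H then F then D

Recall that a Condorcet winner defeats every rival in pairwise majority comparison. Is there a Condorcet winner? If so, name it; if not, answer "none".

D

Check each pair by majority over 21 ballots:
C vs D: D, 17–4.
C vs E: E wins 12–9.
C vs F: F, 11–10.
C–H: H 11–10.
D–E: D 16–5.
D vs F: D wins 16–5.
D vs H: D, 12–9.
E–F: F 14–7.
E vs H: E, 17–4.
F vs H: F wins 13–8.
D defeats every rival head-to-head and is the Condorcet winner.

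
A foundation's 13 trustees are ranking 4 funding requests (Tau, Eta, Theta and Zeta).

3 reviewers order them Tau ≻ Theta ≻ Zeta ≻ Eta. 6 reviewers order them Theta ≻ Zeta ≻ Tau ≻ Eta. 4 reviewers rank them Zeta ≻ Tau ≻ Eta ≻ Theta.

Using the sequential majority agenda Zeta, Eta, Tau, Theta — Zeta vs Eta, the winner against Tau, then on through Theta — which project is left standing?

Round 1: Zeta vs Eta — 13–0, Zeta advances.
Round 2: Zeta vs Tau — 10–3, Zeta advances.
Round 3: Zeta vs Theta — 4–9, Theta advances.
The agenda winner is Theta.

Theta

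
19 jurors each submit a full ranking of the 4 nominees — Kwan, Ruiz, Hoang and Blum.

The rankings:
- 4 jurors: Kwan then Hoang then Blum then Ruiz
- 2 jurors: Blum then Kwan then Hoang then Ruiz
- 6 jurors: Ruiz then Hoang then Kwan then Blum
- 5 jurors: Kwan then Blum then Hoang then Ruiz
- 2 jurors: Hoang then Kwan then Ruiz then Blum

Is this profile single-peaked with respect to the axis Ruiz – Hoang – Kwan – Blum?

yes

Axis positions: Ruiz=1, Hoang=2, Kwan=3, Blum=4.
Bloc 1 (peak Kwan at position 3): ranking walks positions 3-2-4-1, expanding outward from the peak — single-peaked.
Bloc 2 (peak Blum at position 4): ranking walks positions 4-3-2-1, expanding outward from the peak — single-peaked.
Bloc 3 (peak Ruiz at position 1): ranking walks positions 1-2-3-4, expanding outward from the peak — single-peaked.
Bloc 4 (peak Kwan at position 3): ranking walks positions 3-4-2-1, expanding outward from the peak — single-peaked.
Bloc 5 (peak Hoang at position 2): ranking walks positions 2-3-1-4, expanding outward from the peak — single-peaked.
Every ranking is single-peaked on this axis.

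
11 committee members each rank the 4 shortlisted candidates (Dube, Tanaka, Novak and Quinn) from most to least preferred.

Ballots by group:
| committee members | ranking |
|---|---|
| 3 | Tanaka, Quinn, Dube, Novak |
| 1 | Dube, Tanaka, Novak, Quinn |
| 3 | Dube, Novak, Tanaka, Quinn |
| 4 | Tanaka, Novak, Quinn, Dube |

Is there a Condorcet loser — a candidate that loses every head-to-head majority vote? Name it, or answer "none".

none

Head-to-head results (11 committee members):
Dube–Tanaka: Tanaka 7–4.
Dube vs Novak: 3+1+3 = 7 for Dube, 4 for Novak — Dube by 7–4.
Dube–Quinn: Quinn 7–4.
Tanaka vs Novak: Tanaka, 8–3.
Tanaka vs Quinn: Tanaka is ranked higher on 3+1+3+4 = 11 ballots, Quinn on 0. Tanaka wins 11–0.
Novak vs Quinn: Novak, 8–3.
No candidate is winless: Dube beats Novak; Tanaka beats Dube; Novak beats Quinn; Quinn beats Dube. There is no Condorcet loser.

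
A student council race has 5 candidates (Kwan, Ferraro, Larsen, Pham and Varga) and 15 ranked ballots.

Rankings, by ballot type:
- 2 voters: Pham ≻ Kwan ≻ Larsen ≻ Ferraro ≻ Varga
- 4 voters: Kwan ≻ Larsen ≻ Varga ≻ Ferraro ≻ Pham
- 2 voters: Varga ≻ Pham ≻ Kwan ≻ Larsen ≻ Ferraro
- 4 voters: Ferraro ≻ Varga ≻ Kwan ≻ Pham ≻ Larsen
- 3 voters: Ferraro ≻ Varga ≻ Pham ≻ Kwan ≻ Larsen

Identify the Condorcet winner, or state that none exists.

Head-to-head results (15 voters):
Kwan vs Ferraro: Kwan wins 8–7.
Kwan–Larsen: Kwan 15–0.
Kwan vs Pham: Kwan wins 8–7.
Kwan–Varga: Varga 9–6.
Ferraro–Larsen: Larsen 8–7.
Ferraro–Pham: Ferraro 11–4.
Ferraro vs Varga: Ferraro wins 9–6.
Larsen vs Pham: Pham wins 11–4.
Larsen vs Varga: Varga, 9–6.
Pham vs Varga: Varga wins 13–2.
Every candidate loses at least once (Kwan loses to Varga; Ferraro loses to Kwan; Larsen loses to Kwan; Pham loses to Kwan; Varga loses to Ferraro). The majority relation contains the cycle Kwan beats Ferraro beats Varga beats Kwan, so there is no Condorcet winner.

none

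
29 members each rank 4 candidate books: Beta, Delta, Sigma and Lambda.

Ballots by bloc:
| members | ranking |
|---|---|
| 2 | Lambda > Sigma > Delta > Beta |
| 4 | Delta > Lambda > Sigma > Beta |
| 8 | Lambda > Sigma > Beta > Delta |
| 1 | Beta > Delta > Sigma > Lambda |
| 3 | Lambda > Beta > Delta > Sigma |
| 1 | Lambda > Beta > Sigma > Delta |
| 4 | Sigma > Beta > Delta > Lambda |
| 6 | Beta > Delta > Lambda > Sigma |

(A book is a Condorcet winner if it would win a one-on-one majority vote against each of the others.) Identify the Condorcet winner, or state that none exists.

Check each pair by majority over 29 ballots:
Beta vs Delta: Beta wins 23–6.
Beta vs Sigma: Sigma, 18–11.
Beta vs Lambda: Beta is ranked higher on 1+4+6 = 11 ballots, Lambda on 18. Lambda wins 18–11.
Delta vs Sigma: Delta preferred on 4+1+3+6 = 14 ballots; Sigma wins 15–14.
Delta–Lambda: Delta 15–14.
Sigma vs Lambda: Lambda, 24–5.
Each book drops at least one matchup (Beta loses to Sigma; Delta loses to Beta; Sigma loses to Lambda; Lambda loses to Delta); the cycle Beta > Delta > Lambda > Beta rules out a Condorcet winner.

none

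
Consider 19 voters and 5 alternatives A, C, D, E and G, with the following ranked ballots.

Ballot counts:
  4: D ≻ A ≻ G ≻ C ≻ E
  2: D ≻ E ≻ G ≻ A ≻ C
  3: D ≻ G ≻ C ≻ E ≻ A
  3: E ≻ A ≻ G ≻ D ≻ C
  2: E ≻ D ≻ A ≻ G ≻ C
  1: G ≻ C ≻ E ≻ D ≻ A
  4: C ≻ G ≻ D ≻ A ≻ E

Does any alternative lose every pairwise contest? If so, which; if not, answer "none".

none

Head-to-head results (19 voters):
A vs C: A, 11–8.
A vs D: 3 to 16, D.
A vs E: 4+4 = 8 for A, 11 for E — E by 11–8.
A–G: G 10–9.
C vs D: C preferred on 1+4 = 5 ballots; D wins 14–5.
C vs E: 12 to 7, C.
C vs G: C is ranked higher on 4 ballots, G on 15. G wins 15–4.
D vs E: 13 to 6, D.
D vs G: D preferred on 4+2+3+2 = 11 ballots; D wins 11–8.
E vs G: G, 12–7.
Every alternative wins at least one matchup (A beats C; C beats E; D beats A; E beats A; G beats A), so there is no Condorcet loser.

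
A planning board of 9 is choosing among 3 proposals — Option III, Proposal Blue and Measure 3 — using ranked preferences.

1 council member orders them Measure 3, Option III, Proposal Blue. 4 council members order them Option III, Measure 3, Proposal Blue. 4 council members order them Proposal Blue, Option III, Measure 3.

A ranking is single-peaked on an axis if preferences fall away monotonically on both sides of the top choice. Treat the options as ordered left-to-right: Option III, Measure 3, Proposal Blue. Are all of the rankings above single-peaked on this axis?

no

Axis positions: Option III=1, Measure 3=2, Proposal Blue=3.
Ballot type 1 (peak Measure 3 at position 2): ranking walks positions 2-1-3, expanding outward from the peak — single-peaked.
Ballot type 2 (peak Option III at position 1): ranking walks positions 1-2-3, expanding outward from the peak — single-peaked.
Ballot type 3: ranking walks positions 3-1-2; Option III is ranked above Measure 3 even though Measure 3 lies between Option III and the peak Proposal Blue on the axis — preferences dip and rise again. Not single-peaked.
Ballot type 3 violates single-peakedness, so the profile is not single-peaked on this axis.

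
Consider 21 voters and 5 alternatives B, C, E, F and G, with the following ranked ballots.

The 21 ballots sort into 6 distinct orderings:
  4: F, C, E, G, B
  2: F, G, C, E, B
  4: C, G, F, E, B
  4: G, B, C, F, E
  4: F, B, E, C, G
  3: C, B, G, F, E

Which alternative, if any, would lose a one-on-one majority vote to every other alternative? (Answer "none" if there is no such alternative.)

E

Head-to-head results (21 voters):
B–C: C 13–8.
B–E: B 11–10.
B vs F: F wins 14–7.
B vs G: 7 to 14, G.
C vs E: C wins 17–4.
C vs F: 4+4+3 = 11 for C, 10 for F — C by 11–10.
C vs G: C, 15–6.
E vs F: F wins 21–0.
E vs G: G wins 13–8.
F vs G: 10 to 11, G.
Only E has no wins; E is the Condorcet loser.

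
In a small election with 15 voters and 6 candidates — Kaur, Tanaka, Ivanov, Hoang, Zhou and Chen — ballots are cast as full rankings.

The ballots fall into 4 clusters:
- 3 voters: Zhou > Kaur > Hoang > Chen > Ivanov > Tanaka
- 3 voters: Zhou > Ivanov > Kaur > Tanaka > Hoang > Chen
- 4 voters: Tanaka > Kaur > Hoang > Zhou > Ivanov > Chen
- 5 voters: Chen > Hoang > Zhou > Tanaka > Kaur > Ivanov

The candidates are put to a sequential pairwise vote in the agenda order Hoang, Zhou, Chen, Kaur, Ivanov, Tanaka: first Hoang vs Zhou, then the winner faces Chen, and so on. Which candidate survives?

Round 1: Hoang vs Zhou — 9–6, Hoang advances.
Round 2: Hoang vs Chen — 10–5, Hoang advances.
Round 3: Hoang vs Kaur — 5–10, Kaur advances.
Round 4: Kaur vs Ivanov — 12–3, Kaur advances.
Round 5: Kaur vs Tanaka — 6–9, Tanaka advances.
Tanaka survives the agenda.

Tanaka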